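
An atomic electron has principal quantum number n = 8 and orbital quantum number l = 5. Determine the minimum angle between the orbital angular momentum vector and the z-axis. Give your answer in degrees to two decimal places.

|L| = ℏ√(l(l+1)) = √30 ℏ.
The smallest angle corresponds to the largest L_z, i.e. m_l = l = 5, giving L_z = 5ℏ.
cos θ_min = 5/√30, so θ_min ≈ 24.09°.

θ_min ≈ 24.09°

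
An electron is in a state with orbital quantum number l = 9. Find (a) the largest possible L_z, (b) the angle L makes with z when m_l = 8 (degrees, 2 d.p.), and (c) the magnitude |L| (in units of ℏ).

L_z,max = lℏ = 9ℏ.
For m_l = 8: cos θ = 8/√90, θ ≈ 32.51°.
|L| = ℏ√(9·10) = 3√10 ℏ ≈ 9.487ℏ.

L_z,max = 9ℏ; θ(m_l=8) ≈ 32.51°; |L| = 3√10 ℏ ≈ 9.487ℏ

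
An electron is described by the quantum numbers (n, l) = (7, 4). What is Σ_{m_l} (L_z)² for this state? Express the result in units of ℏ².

m_l ∈ {-4, -3, -2, -1, 0, 1, 2, 3, 4}.
Σ m_l² = l(l+1)(2l+1)/3 = 4·5·9/3 = 60.

Σ(L_z)² = 60 ℏ²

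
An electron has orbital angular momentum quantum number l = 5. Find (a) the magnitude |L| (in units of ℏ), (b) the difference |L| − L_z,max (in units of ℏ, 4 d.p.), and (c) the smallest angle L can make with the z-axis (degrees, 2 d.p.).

|L| = ℏ√(5·6) = √30 ℏ ≈ 5.477ℏ.
|L| − L_z,max = (√30 − 5)ℏ ≈ 0.4772ℏ.
cos θ_min = 5/√30, so θ_min ≈ 24.09°.

|L| = √30 ℏ ≈ 5.477ℏ; |L|−L_z,max ≈ 0.4772ℏ; θ_min ≈ 24.09°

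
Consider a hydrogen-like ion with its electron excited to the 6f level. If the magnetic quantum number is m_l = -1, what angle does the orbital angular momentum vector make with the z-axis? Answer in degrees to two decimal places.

The 6f level has l = 3.
|L| = √(l(l+1)) ℏ = 2√3 ℏ.
L_z = m_l ℏ = −1ℏ.
cos θ = L_z/|L| = -1/√12, so θ ≈ 106.78°.

θ ≈ 106.78°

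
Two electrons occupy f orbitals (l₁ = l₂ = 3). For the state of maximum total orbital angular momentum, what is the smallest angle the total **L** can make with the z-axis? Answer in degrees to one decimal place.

θ_min ≈ 22.2°

By the triangle rule, |l₁ − l₂| ≤ L ≤ l₁ + l₂.
L ∈ {0, 1, 2, 3, 4, 5, 6}.
The maximum is L = 6, with |L_tot| = ℏ√(6·7) = √42 ℏ.
The minimum angle with z is arccos(6/√42) ≈ 22.2°.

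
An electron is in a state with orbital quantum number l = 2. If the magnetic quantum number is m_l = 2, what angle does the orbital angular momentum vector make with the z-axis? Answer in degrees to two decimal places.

|L| = ℏ√(l(l+1)) = √6 ℏ.
L_z = m_l ℏ = 2ℏ.
cos θ = L_z/|L| = 2/√6, so θ ≈ 35.26°.

θ ≈ 35.26°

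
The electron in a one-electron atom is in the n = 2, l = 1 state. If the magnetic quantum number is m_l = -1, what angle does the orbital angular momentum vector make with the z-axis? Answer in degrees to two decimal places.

θ ≈ 135.00°

|L|² = l(l+1)ℏ² = 2ℏ², so |L| = √2 ℏ.
L_z = m_l ℏ = −1ℏ.
cos θ = L_z/|L| = -1/√2, so θ ≈ 135.00°.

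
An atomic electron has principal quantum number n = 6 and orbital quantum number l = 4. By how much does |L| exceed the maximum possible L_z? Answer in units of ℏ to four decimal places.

|L| = 2√5 ℏ ≈ 4.4721ℏ, while L_z,max = lℏ = 4ℏ.
The difference is (2√5 − 4)ℏ ≈ 0.4721ℏ.

|L| − L_z,max ≈ 0.4721ℏ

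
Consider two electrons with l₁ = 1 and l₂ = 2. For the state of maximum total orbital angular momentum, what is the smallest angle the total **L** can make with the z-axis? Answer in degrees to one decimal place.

θ_min ≈ 30.0°

Angular momentum addition gives L = |l₁ − l₂|, …, l₁ + l₂.
So L can be 1, 2, 3.
The maximum is L = 3, with |L_tot| = ℏ√(3·4) = 2√3 ℏ.
The minimum angle with z is arccos(3/√12) ≈ 30.0°.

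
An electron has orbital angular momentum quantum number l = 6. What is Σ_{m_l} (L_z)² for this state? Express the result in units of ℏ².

The allowed m_l values are -6, -5, -4, -3, -2, -1, 0, 1, 2, 3, 4, 5, 6.
Summing m² from −6 to 6: Σ m_l² = 182.

Σ(L_z)² = 182 ℏ²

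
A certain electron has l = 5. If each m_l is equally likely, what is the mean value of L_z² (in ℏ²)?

⟨L_z²⟩ = 10 ℏ²

m_l ∈ {-5, -4, -3, -2, -1, 0, 1, 2, 3, 4, 5}.
Average of L_z² over 11 states: 110/11 ℏ² = 10 ℏ².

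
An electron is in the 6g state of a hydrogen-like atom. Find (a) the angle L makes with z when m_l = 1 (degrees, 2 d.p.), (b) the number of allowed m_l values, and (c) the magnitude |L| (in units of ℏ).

6g means n = 6, l = 4.
For m_l = 1: cos θ = 1/√20, θ ≈ 77.08°.
There are 2l+1 = 9 values of m_l.
|L| = ℏ√(4·5) = 2√5 ℏ ≈ 4.472ℏ.

θ(m_l=1) ≈ 77.08°; 9 values; |L| = 2√5 ℏ ≈ 4.472ℏ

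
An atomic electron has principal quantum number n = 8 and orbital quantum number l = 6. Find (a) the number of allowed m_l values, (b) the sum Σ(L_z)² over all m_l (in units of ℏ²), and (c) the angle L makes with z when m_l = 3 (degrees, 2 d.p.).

13 values; Σ(L_z)² = 182 ℏ²; θ(m_l=3) ≈ 62.42°

There are 2l+1 = 13 values of m_l.
Σ m_l² = 182, so Σ(L_z)² = 182 ℏ².
For m_l = 3: cos θ = 3/√42, θ ≈ 62.42°.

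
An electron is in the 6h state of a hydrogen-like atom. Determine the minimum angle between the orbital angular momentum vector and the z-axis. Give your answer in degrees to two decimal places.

For 6h, l = 5.
|L| = √(l(l+1)) ℏ = √30 ℏ.
The smallest angle corresponds to the largest L_z, i.e. m_l = l = 5, giving L_z = 5ℏ.
cos θ_min = 5/√30, so θ_min ≈ 24.09°.

θ_min ≈ 24.09°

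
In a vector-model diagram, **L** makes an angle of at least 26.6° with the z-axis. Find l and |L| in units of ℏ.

cos θ_min = l/√(l(l+1)) = √(l/(l+1)), so l/(l+1) = cos²(26.6°) = 0.7995.
Thus l = 0.7995/(1 − 0.7995) ≈ 4.
Then |L| = ℏ√(4·5) = 2√5 ℏ.

l = 4, |L| = 2√5 ℏ ≈ 4.472ℏ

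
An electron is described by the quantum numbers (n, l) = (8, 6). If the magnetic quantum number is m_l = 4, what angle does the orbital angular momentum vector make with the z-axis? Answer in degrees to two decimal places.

|L|² = l(l+1)ℏ² = 42ℏ², so |L| = √42 ℏ.
L_z = m_l ℏ = 4ℏ.
cos θ = L_z/|L| = 4/√42, so θ ≈ 51.89°.

θ ≈ 51.89°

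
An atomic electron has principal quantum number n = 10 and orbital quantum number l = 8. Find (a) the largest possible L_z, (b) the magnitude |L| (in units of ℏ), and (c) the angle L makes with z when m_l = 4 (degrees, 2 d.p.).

L_z,max = lℏ = 8ℏ.
|L| = ℏ√(8·9) = 6√2 ℏ ≈ 8.485ℏ.
For m_l = 4: cos θ = 4/√72, θ ≈ 61.87°.

L_z,max = 8ℏ; |L| = 6√2 ℏ ≈ 8.485ℏ; θ(m_l=4) ≈ 61.87°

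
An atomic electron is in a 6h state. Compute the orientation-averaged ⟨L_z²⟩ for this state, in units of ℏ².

⟨L_z²⟩ = 10 ℏ²

The 6h subshell has l = 5.
m_l runs from −5 to 5, i.e. {-5, -4, -3, -2, -1, 0, 1, 2, 3, 4, 5}.
⟨L_z²⟩ = ℏ²·l(l+1)/3 = 10ℏ².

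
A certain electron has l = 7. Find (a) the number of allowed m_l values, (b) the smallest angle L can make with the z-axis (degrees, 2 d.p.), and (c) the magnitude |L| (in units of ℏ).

15 values; θ_min ≈ 20.70°; |L| = 2√14 ℏ ≈ 7.483ℏ

There are 2l+1 = 15 values of m_l.
cos θ_min = 7/√56, so θ_min ≈ 20.70°.
|L| = ℏ√(7·8) = 2√14 ℏ ≈ 7.483ℏ.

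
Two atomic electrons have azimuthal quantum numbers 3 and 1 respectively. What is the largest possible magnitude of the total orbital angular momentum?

|L_tot|_max = 2√5 ℏ ≈ 4.472ℏ

By the triangle rule, |l₁ − l₂| ≤ L ≤ l₁ + l₂.
L ∈ {2, 3, 4}.
The largest magnitude corresponds to L = 4: |L_tot| = ℏ√(4·5) = 2√5 ℏ.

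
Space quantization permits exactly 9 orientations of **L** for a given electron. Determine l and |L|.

l = 4, |L| = 2√5 ℏ ≈ 4.472ℏ

2l + 1 = 9 ⇒ l = 4.
Then |L| = √(l(l+1)) ℏ = 2√5 ℏ.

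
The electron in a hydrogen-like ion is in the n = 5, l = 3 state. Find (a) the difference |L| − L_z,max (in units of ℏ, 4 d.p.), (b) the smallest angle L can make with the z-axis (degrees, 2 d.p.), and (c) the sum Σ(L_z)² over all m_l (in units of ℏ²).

|L| − L_z,max = (2√3 − 3)ℏ ≈ 0.4641ℏ.
cos θ_min = 3/√12, so θ_min ≈ 30.00°.
Σ m_l² = 28, so Σ(L_z)² = 28 ℏ².

|L|−L_z,max ≈ 0.4641ℏ; θ_min ≈ 30.00°; Σ(L_z)² = 28 ℏ²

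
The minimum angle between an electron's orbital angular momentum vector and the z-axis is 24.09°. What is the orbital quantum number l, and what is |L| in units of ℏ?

cos²θ_min = l/(l+1) = 0.8334.
Solving: l = 5.
Then |L| = ℏ√(5·6) = √30 ℏ.

l = 5, |L| = √30 ℏ ≈ 5.477ℏ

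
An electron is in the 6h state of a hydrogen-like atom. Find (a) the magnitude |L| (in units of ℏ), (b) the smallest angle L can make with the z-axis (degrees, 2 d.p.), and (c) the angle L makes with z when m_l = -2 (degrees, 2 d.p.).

|L| = √30 ℏ ≈ 5.477ℏ; θ_min ≈ 24.09°; θ(m_l=-2) ≈ 111.42°

6h means n = 6, l = 5.
|L| = ℏ√(5·6) = √30 ℏ ≈ 5.477ℏ.
cos θ_min = 5/√30, so θ_min ≈ 24.09°.
For m_l = -2: cos θ = -2/√30, θ ≈ 111.42°.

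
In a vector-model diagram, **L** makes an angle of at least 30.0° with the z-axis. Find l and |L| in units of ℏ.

l = 3, |L| = 2√3 ℏ ≈ 3.464ℏ

cos θ_min = l/√(l(l+1)) = √(l/(l+1)), so l/(l+1) = cos²(30.0°) = 0.7500.
Solving: l = 3.
Then |L| = ℏ√(3·4) = 2√3 ℏ.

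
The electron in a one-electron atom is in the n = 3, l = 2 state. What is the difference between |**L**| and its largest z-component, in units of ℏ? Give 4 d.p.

|L| − L_z,max ≈ 0.4495ℏ

|L| = √6 ℏ ≈ 2.4495ℏ, while L_z,max = lℏ = 2ℏ.
The difference is (√6 − 2)ℏ ≈ 0.4495ℏ.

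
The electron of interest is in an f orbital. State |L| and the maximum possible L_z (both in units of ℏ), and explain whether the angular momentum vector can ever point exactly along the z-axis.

No: L_z,max = 3ℏ < |L| = 2√3 ℏ ≈ 3.464ℏ

An f state has l = 3.
|L| = 2√3 ℏ ≈ 3.4641ℏ, while L_z,max = lℏ = 3ℏ.
Since |L| > L_z,max, the vector can never point exactly along z; the closest it comes is θ_min = arccos(3/√12) ≈ 30.0°.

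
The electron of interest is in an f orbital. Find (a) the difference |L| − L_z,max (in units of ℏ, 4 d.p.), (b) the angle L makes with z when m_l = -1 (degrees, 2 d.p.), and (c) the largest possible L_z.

The letter f corresponds to l = 3.
|L| − L_z,max = (2√3 − 3)ℏ ≈ 0.4641ℏ.
For m_l = -1: cos θ = -1/√12, θ ≈ 106.78°.
L_z,max = lℏ = 3ℏ.

|L|−L_z,max ≈ 0.4641ℏ; θ(m_l=-1) ≈ 106.78°; L_z,max = 3ℏ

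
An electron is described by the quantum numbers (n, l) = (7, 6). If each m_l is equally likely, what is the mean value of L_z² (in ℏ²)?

m_l runs from −6 to 6, i.e. {-6, -5, -4, -3, -2, -1, 0, 1, 2, 3, 4, 5, 6}.
⟨L_z²⟩ = ℏ²·l(l+1)/3 = 14ℏ².

⟨L_z²⟩ = 14 ℏ²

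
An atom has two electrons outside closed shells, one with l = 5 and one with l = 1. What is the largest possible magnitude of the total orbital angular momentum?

The total orbital quantum number L ranges from |l₁ − l₂| to l₁ + l₂ in integer steps.
So L can be 4, 5, 6.
The largest magnitude corresponds to L = 6: |L_tot| = ℏ√(6·7) = √42 ℏ.

|L_tot|_max = √42 ℏ ≈ 6.481ℏ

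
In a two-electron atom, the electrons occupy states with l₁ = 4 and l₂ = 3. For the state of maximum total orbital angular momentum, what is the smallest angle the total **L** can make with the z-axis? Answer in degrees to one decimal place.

L runs from |4 − 3| = 1 to 4 + 3 = 7.
So L can be 1, 2, 3, 4, 5, 6, 7.
The maximum is L = 7, with |L_tot| = ℏ√(7·8) = 2√14 ℏ.
The minimum angle with z is arccos(7/√56) ≈ 20.7°.

θ_min ≈ 20.7°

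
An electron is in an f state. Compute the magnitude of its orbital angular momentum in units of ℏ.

The letter f corresponds to l = 3.
|L| = ℏ√(l(l+1)) = ℏ√(3·4) = 2√3 ℏ

|L| = 2√3 ℏ ≈ 3.464ℏ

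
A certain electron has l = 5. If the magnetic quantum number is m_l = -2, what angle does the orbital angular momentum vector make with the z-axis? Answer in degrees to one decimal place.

θ ≈ 111.4°

|L| = √(l(l+1)) ℏ = √30 ℏ.
L_z = m_l ℏ = −2ℏ.
cos θ = L_z/|L| = -2/√30, so θ ≈ 111.4°.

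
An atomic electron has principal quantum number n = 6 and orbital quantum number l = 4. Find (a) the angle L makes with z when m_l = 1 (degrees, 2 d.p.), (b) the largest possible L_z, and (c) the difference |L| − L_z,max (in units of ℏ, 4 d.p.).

For m_l = 1: cos θ = 1/√20, θ ≈ 77.08°.
L_z,max = lℏ = 4ℏ.
|L| − L_z,max = (2√5 − 4)ℏ ≈ 0.4721ℏ.

θ(m_l=1) ≈ 77.08°; L_z,max = 4ℏ; |L|−L_z,max ≈ 0.4721ℏ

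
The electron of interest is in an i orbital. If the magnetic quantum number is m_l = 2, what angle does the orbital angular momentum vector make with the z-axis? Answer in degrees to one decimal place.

θ ≈ 72.0°

I corresponds to l = 6.
|L| = √(l(l+1)) ℏ = √42 ℏ.
L_z = m_l ℏ = 2ℏ.
cos θ = L_z/|L| = 2/√42, so θ ≈ 72.0°.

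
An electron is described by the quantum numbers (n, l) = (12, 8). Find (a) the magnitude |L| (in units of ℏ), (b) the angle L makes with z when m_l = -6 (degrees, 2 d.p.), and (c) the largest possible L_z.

|L| = ℏ√(8·9) = 6√2 ℏ ≈ 8.485ℏ.
For m_l = -6: cos θ = -6/√72, θ ≈ 135.00°.
L_z,max = lℏ = 8ℏ.

|L| = 6√2 ℏ ≈ 8.485ℏ; θ(m_l=-6) ≈ 135.00°; L_z,max = 8ℏ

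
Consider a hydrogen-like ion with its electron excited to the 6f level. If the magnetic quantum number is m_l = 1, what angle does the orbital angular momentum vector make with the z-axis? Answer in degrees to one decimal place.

θ ≈ 73.2°

The 6f level has l = 3.
|L| = √(l(l+1)) ℏ = 2√3 ℏ.
L_z = m_l ℏ = 1ℏ.
cos θ = L_z/|L| = 1/√12, so θ ≈ 73.2°.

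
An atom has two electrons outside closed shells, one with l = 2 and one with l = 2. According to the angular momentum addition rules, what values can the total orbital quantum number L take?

Angular momentum addition gives L = |l₁ − l₂|, …, l₁ + l₂.
Allowed values: L = 0, 1, 2, 3, 4.

L = 0, 1, 2, 3, 4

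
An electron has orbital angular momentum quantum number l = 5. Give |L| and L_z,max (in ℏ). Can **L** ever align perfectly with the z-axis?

No: L_z,max = 5ℏ < |L| = √30 ℏ ≈ 5.477ℏ

|L| = √30 ℏ ≈ 5.4772ℏ, while L_z,max = lℏ = 5ℏ.
Since |L| > L_z,max, the vector can never point exactly along z; the closest it comes is θ_min = arccos(5/√30) ≈ 24.1°.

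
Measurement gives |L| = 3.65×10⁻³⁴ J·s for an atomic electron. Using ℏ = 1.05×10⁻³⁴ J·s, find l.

In units of ℏ, |L| ≈ 3.476.
Set l(l+1) = 12.08; the integer solution is l = 3.

l = 3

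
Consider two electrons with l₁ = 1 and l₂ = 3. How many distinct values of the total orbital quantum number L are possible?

By the triangle rule, |l₁ − l₂| ≤ L ≤ l₁ + l₂.
Allowed values: L = 2, 3, 4.
That is 3 values.

3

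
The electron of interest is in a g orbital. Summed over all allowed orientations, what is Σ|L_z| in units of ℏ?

Σ|L_z| = 20 ℏ

For a g orbital, l = 4.
m_l runs from −4 to 4, i.e. {-4, -3, -2, -1, 0, 1, 2, 3, 4}.
Σ|m_l| = 2·4(4+1)/2 = 20.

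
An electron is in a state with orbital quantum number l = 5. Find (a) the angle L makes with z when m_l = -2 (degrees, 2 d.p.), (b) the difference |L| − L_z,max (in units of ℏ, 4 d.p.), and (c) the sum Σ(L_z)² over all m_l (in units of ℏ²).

For m_l = -2: cos θ = -2/√30, θ ≈ 111.42°.
|L| − L_z,max = (√30 − 5)ℏ ≈ 0.4772ℏ.
Σ m_l² = 110, so Σ(L_z)² = 110 ℏ².

θ(m_l=-2) ≈ 111.42°; |L|−L_z,max ≈ 0.4772ℏ; Σ(L_z)² = 110 ℏ²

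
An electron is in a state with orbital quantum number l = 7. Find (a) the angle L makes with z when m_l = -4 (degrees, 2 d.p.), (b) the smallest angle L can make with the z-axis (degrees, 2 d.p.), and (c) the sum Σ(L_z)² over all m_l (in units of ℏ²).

For m_l = -4: cos θ = -4/√56, θ ≈ 122.31°.
cos θ_min = 7/√56, so θ_min ≈ 20.70°.
Σ m_l² = 280, so Σ(L_z)² = 280 ℏ².

θ(m_l=-4) ≈ 122.31°; θ_min ≈ 20.70°; Σ(L_z)² = 280 ℏ²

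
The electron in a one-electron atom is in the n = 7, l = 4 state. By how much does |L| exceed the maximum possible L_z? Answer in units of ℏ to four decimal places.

|L| − L_z,max ≈ 0.4721ℏ

|L| = 2√5 ℏ ≈ 4.4721ℏ, while L_z,max = lℏ = 4ℏ.
The difference is (2√5 − 4)ℏ ≈ 0.4721ℏ.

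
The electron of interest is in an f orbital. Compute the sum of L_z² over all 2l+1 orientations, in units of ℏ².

Σ(L_z)² = 28 ℏ²

An f state has l = 3.
m_l runs from −3 to 3, i.e. {-3, -2, -1, 0, 1, 2, 3}.
Σ m_l² = 2·(1 + 4 + 9) = 28.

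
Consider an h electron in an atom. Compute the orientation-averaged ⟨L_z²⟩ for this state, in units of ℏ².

⟨L_z²⟩ = 10 ℏ²

For an h orbital, l = 5.
The allowed m_l values are -5, -4, -3, -2, -1, 0, 1, 2, 3, 4, 5.
Average of L_z² over 11 states: 110/11 ℏ² = 10 ℏ².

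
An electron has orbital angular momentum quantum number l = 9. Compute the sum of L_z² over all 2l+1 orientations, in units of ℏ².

The allowed m_l values are -9, -8, -7, -6, -5, -4, -3, -2, -1, 0, 1, 2, 3, 4, 5, 6, 7, 8, 9.
Σ m_l² = 2·(1 + 4 + 9 + 16 + 25 + 36 + 49 + 64 + 81) = 570.

Σ(L_z)² = 570 ℏ²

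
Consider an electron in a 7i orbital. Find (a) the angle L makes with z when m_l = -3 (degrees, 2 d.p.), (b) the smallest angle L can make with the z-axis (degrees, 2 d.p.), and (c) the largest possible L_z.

θ(m_l=-3) ≈ 117.58°; θ_min ≈ 22.21°; L_z,max = 6ℏ

The 7i subshell has l = 6.
For m_l = -3: cos θ = -3/√42, θ ≈ 117.58°.
cos θ_min = 6/√42, so θ_min ≈ 22.21°.
L_z,max = lℏ = 6ℏ.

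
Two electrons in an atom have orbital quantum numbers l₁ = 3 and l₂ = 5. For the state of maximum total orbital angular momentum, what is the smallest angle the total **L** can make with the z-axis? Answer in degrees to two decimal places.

θ_min ≈ 19.47°

Angular momentum addition gives L = |l₁ − l₂|, …, l₁ + l₂.
Allowed values: L = 2, 3, 4, 5, 6, 7, 8.
The maximum is L = 8, with |L_tot| = ℏ√(8·9) = 6√2 ℏ.
The minimum angle with z is arccos(8/√72) ≈ 19.47°.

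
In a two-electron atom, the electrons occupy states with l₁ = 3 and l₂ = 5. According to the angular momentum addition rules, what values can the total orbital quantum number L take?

The total orbital quantum number L ranges from |l₁ − l₂| to l₁ + l₂ in integer steps.
Allowed values: L = 2, 3, 4, 5, 6, 7, 8.

L = 2, 3, 4, 5, 6, 7, 8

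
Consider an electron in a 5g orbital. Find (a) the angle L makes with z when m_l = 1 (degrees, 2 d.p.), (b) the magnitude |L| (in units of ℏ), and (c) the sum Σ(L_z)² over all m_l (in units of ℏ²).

θ(m_l=1) ≈ 77.08°; |L| = 2√5 ℏ ≈ 4.472ℏ; Σ(L_z)² = 60 ℏ²

For 5g, l = 4.
For m_l = 1: cos θ = 1/√20, θ ≈ 77.08°.
|L| = ℏ√(4·5) = 2√5 ℏ ≈ 4.472ℏ.
Σ m_l² = 60, so Σ(L_z)² = 60 ℏ².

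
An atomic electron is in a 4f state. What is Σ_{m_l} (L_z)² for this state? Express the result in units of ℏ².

4f means n = 4, l = 3.
The allowed m_l values are -3, -2, -1, 0, 1, 2, 3.
Σ m_l² = l(l+1)(2l+1)/3 = 3·4·7/3 = 28.

Σ(L_z)² = 28 ℏ²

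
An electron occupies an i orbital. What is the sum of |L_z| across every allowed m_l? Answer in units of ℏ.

I corresponds to l = 6.
m_l ∈ {-6, -5, -4, -3, -2, -1, 0, 1, 2, 3, 4, 5, 6}.
Σ|m_l| = 2·6(6+1)/2 = 42.

Σ|L_z| = 42 ℏ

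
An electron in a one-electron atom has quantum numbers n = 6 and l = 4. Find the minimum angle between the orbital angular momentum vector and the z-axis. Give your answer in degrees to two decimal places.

θ_min ≈ 26.57°

|L| = √(l(l+1)) ℏ = 2√5 ℏ.
The smallest angle corresponds to the largest L_z, i.e. m_l = l = 4, giving L_z = 4ℏ.
cos θ_min = 4/√20, so θ_min ≈ 26.57°.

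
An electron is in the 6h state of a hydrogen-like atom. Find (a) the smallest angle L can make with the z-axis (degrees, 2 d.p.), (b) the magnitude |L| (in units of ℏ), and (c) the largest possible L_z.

θ_min ≈ 24.09°; |L| = √30 ℏ ≈ 5.477ℏ; L_z,max = 5ℏ

The 6h subshell has l = 5.
cos θ_min = 5/√30, so θ_min ≈ 24.09°.
|L| = ℏ√(5·6) = √30 ℏ ≈ 5.477ℏ.
L_z,max = lℏ = 5ℏ.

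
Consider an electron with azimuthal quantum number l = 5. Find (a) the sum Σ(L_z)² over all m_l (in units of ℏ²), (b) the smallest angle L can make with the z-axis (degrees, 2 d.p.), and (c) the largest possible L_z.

Σ(L_z)² = 110 ℏ²; θ_min ≈ 24.09°; L_z,max = 5ℏ

Σ m_l² = 110, so Σ(L_z)² = 110 ℏ².
cos θ_min = 5/√30, so θ_min ≈ 24.09°.
L_z,max = lℏ = 5ℏ.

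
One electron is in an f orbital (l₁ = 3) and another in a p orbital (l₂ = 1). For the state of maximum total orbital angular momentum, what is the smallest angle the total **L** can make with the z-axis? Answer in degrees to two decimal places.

By the triangle rule, |l₁ − l₂| ≤ L ≤ l₁ + l₂.
So L can be 2, 3, 4.
The maximum is L = 4, with |L_tot| = ℏ√(4·5) = 2√5 ℏ.
The minimum angle with z is arccos(4/√20) ≈ 26.57°.

θ_min ≈ 26.57°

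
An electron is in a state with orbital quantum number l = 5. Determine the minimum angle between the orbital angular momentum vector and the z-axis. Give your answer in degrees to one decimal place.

θ_min ≈ 24.1°

|L| = ℏ√(l(l+1)) = √30 ℏ.
The smallest angle corresponds to the largest L_z, i.e. m_l = l = 5, giving L_z = 5ℏ.
cos θ_min = 5/√30, so θ_min ≈ 24.1°.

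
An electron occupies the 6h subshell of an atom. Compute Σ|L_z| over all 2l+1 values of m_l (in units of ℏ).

Σ|L_z| = 30 ℏ

For 6h, l = 5.
m_l runs from −5 to 5, i.e. {-5, -4, -3, -2, -1, 0, 1, 2, 3, 4, 5}.
Σ|m_l| = 2(1+2+…+5) = 30.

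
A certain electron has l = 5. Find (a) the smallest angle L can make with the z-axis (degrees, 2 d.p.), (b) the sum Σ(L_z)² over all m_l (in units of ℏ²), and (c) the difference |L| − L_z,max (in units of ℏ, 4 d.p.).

cos θ_min = 5/√30, so θ_min ≈ 24.09°.
Σ m_l² = 110, so Σ(L_z)² = 110 ℏ².
|L| − L_z,max = (√30 − 5)ℏ ≈ 0.4772ℏ.

θ_min ≈ 24.09°; Σ(L_z)² = 110 ℏ²; |L|−L_z,max ≈ 0.4772ℏ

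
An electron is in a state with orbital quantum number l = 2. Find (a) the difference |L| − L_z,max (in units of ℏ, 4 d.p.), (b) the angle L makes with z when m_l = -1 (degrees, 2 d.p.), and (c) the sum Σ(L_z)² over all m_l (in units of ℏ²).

|L| − L_z,max = (√6 − 2)ℏ ≈ 0.4495ℏ.
For m_l = -1: cos θ = -1/√6, θ ≈ 114.09°.
Σ m_l² = 10, so Σ(L_z)² = 10 ℏ².

|L|−L_z,max ≈ 0.4495ℏ; θ(m_l=-1) ≈ 114.09°; Σ(L_z)² = 10 ℏ²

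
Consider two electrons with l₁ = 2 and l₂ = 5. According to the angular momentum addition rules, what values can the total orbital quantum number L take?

L = 3, 4, 5, 6, 7

The total orbital quantum number L ranges from |l₁ − l₂| to l₁ + l₂ in integer steps.
So L can be 3, 4, 5, 6, 7.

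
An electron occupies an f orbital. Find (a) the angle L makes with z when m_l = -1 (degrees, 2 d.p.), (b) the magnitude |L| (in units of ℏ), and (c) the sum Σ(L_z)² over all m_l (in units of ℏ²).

θ(m_l=-1) ≈ 106.78°; |L| = 2√3 ℏ ≈ 3.464ℏ; Σ(L_z)² = 28 ℏ²

An f state has l = 3.
For m_l = -1: cos θ = -1/√12, θ ≈ 106.78°.
|L| = ℏ√(3·4) = 2√3 ℏ ≈ 3.464ℏ.
Σ m_l² = 28, so Σ(L_z)² = 28 ℏ².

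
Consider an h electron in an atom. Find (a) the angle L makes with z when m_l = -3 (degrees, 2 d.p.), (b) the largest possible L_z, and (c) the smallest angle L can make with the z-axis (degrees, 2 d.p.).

θ(m_l=-3) ≈ 123.21°; L_z,max = 5ℏ; θ_min ≈ 24.09°

An h state has l = 5.
For m_l = -3: cos θ = -3/√30, θ ≈ 123.21°.
L_z,max = lℏ = 5ℏ.
cos θ_min = 5/√30, so θ_min ≈ 24.09°.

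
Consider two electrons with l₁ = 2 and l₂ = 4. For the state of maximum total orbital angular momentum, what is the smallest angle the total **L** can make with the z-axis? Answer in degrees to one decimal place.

θ_min ≈ 22.2°

By the triangle rule, |l₁ − l₂| ≤ L ≤ l₁ + l₂.
Allowed values: L = 2, 3, 4, 5, 6.
The maximum is L = 6, with |L_tot| = ℏ√(6·7) = √42 ℏ.
The minimum angle with z is arccos(6/√42) ≈ 22.2°.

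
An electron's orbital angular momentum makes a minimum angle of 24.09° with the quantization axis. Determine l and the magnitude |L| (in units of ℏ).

l = 5, |L| = √30 ℏ ≈ 5.477ℏ

At minimum angle, m_l = l, so cos θ = l/√(l(l+1)); cos²θ = l/(l+1) = 0.8334.
Solving: l = 5.
Then |L| = ℏ√(5·6) = √30 ℏ.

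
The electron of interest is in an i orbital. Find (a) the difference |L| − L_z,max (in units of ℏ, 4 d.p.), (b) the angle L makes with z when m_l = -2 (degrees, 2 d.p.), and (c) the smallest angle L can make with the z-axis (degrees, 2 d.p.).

|L|−L_z,max ≈ 0.4807ℏ; θ(m_l=-2) ≈ 107.98°; θ_min ≈ 22.21°

For an i orbital, l = 6.
|L| − L_z,max = (√42 − 6)ℏ ≈ 0.4807ℏ.
For m_l = -2: cos θ = -2/√42, θ ≈ 107.98°.
cos θ_min = 6/√42, so θ_min ≈ 22.21°.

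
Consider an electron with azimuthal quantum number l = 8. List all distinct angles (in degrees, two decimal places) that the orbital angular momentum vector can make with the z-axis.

|L| = ℏ√(l(l+1)) = 6√2 ℏ.
cos θ = m_l/√72 for each m_l ∈ {-8, -7, -6, -5, -4, -3, -2, -1, 0, 1, 2, 3, 4, 5, 6, 7, 8}.

θ ∈ {19.47°, 34.42°, 45.00°, 53.90°, 61.87°, 69.30°, 76.37°, 83.23°, 90.00°, 96.77°, 103.63°, 110.70°, 118.13°, 126.10°, 135.00°, 145.58°, 160.53°}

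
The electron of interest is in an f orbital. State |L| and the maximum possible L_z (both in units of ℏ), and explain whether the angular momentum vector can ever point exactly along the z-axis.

No: L_z,max = 3ℏ < |L| = 2√3 ℏ ≈ 3.464ℏ

For an f orbital, l = 3.
|L| = 2√3 ℏ ≈ 3.4641ℏ, while L_z,max = lℏ = 3ℏ.
Since |L| > L_z,max, the vector can never point exactly along z; the closest it comes is θ_min = arccos(3/√12) ≈ 30.0°.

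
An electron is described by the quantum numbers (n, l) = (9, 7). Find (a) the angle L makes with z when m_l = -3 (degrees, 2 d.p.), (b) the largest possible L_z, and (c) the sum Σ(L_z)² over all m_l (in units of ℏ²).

θ(m_l=-3) ≈ 113.63°; L_z,max = 7ℏ; Σ(L_z)² = 280 ℏ²

For m_l = -3: cos θ = -3/√56, θ ≈ 113.63°.
L_z,max = lℏ = 7ℏ.
Σ m_l² = 280, so Σ(L_z)² = 280 ℏ².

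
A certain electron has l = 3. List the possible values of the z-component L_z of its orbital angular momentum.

L_z = m_l ℏ with m_l ranging from −l to +l in integer steps.
For l = 3: m_l ∈ {-3, -2, -1, 0, 1, 2, 3}.

L_z ∈ {−3ℏ, −2ℏ, −ℏ, 0, ℏ, 2ℏ, 3ℏ}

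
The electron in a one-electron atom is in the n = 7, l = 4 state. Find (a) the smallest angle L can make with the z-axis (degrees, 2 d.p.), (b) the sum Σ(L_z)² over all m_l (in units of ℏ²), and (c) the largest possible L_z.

θ_min ≈ 26.57°; Σ(L_z)² = 60 ℏ²; L_z,max = 4ℏ

cos θ_min = 4/√20, so θ_min ≈ 26.57°.
Σ m_l² = 60, so Σ(L_z)² = 60 ℏ².
L_z,max = lℏ = 4ℏ.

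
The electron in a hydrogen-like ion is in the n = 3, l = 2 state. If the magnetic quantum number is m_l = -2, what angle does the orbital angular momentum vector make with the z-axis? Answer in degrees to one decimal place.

θ ≈ 144.7°

|L| = ℏ√(l(l+1)) = √6 ℏ.
L_z = m_l ℏ = −2ℏ.
cos θ = L_z/|L| = -2/√6, so θ ≈ 144.7°.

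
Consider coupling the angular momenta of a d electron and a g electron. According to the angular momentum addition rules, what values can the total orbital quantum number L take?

By the triangle rule, |l₁ − l₂| ≤ L ≤ l₁ + l₂.
So L can be 2, 3, 4, 5, 6.

L = 2, 3, 4, 5, 6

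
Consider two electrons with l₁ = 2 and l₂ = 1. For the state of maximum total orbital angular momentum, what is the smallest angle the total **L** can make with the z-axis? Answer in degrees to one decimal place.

Angular momentum addition gives L = |l₁ − l₂|, …, l₁ + l₂.
So L can be 1, 2, 3.
The maximum is L = 3, with |L_tot| = ℏ√(3·4) = 2√3 ℏ.
The minimum angle with z is arccos(3/√12) ≈ 30.0°.

θ_min ≈ 30.0°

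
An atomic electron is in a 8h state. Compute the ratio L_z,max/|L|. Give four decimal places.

8h means n = 8, l = 5.
|L| = √30 ℏ ≈ 5.4772ℏ, while L_z,max = lℏ = 5ℏ.
L_z,max/|L| = 5/√30 = 0.9129.

L_z,max/|L| = 0.9129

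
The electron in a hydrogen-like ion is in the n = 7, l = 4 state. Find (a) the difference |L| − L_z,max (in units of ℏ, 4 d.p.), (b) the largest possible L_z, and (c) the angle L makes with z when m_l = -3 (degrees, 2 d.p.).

|L|−L_z,max ≈ 0.4721ℏ; L_z,max = 4ℏ; θ(m_l=-3) ≈ 132.13°

|L| − L_z,max = (2√5 − 4)ℏ ≈ 0.4721ℏ.
L_z,max = lℏ = 4ℏ.
For m_l = -3: cos θ = -3/√20, θ ≈ 132.13°.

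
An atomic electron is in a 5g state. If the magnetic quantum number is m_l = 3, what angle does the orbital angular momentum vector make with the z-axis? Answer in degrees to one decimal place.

For 5g, l = 4.
|L|² = l(l+1)ℏ² = 20ℏ², so |L| = 2√5 ℏ.
L_z = m_l ℏ = 3ℏ.
cos θ = L_z/|L| = 3/√20, so θ ≈ 47.9°.

θ ≈ 47.9°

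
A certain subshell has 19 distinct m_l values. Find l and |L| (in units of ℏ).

19 = 2l + 1, so l = (19−1)/2 = 9.
|L| = ℏ√(l(l+1)) = ℏ√(9·10) = 3√10 ℏ.

l = 9, |L| = 3√10 ℏ ≈ 9.487ℏ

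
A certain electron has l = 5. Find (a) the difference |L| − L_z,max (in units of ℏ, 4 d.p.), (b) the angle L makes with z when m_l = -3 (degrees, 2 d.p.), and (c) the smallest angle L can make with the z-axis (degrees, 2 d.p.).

|L| − L_z,max = (√30 − 5)ℏ ≈ 0.4772ℏ.
For m_l = -3: cos θ = -3/√30, θ ≈ 123.21°.
cos θ_min = 5/√30, so θ_min ≈ 24.09°.

|L|−L_z,max ≈ 0.4772ℏ; θ(m_l=-3) ≈ 123.21°; θ_min ≈ 24.09°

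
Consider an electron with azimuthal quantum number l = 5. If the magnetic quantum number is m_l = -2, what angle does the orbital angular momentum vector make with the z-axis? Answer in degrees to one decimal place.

|L| = √(l(l+1)) ℏ = √30 ℏ.
L_z = m_l ℏ = −2ℏ.
cos θ = L_z/|L| = -2/√30, so θ ≈ 111.4°.

θ ≈ 111.4°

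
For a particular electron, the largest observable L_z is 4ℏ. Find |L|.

Since max m_l = l, l = 4.
|L| = √(l(l+1)) ℏ = 2√5 ℏ.

|L| = 2√5 ℏ ≈ 4.472ℏ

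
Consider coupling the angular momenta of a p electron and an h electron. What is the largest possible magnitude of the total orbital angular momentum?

Angular momentum addition gives L = |l₁ − l₂|, …, l₁ + l₂.
Allowed values: L = 4, 5, 6.
The largest magnitude corresponds to L = 6: |L_tot| = ℏ√(6·7) = √42 ℏ.

|L_tot|_max = √42 ℏ ≈ 6.481ℏ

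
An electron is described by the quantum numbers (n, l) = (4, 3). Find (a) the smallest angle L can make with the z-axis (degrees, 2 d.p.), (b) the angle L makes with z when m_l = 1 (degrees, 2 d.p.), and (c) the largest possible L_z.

θ_min ≈ 30.00°; θ(m_l=1) ≈ 73.22°; L_z,max = 3ℏ

cos θ_min = 3/√12, so θ_min ≈ 30.00°.
For m_l = 1: cos θ = 1/√12, θ ≈ 73.22°.
L_z,max = lℏ = 3ℏ.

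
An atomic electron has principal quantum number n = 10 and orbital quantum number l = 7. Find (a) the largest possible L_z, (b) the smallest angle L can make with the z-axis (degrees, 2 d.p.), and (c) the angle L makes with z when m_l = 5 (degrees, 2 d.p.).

L_z,max = lℏ = 7ℏ.
cos θ_min = 7/√56, so θ_min ≈ 20.70°.
For m_l = 5: cos θ = 5/√56, θ ≈ 48.08°.

L_z,max = 7ℏ; θ_min ≈ 20.70°; θ(m_l=5) ≈ 48.08°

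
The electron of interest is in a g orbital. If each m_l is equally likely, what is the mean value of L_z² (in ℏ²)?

G corresponds to l = 4.
m_l ∈ {-4, -3, -2, -1, 0, 1, 2, 3, 4}.
⟨L_z²⟩ = ℏ²·(Σ m_l²)/(2l+1) = ℏ²·60/9 = 6.667ℏ².

⟨L_z²⟩ = 6.667 ℏ²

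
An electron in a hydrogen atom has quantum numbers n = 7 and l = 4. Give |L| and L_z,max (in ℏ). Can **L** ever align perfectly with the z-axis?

No: L_z,max = 4ℏ < |L| = 2√5 ℏ ≈ 4.472ℏ

|L| = 2√5 ℏ ≈ 4.4721ℏ, while L_z,max = lℏ = 4ℏ.
Since |L| > L_z,max, the vector can never point exactly along z; the closest it comes is θ_min = arccos(4/√20) ≈ 26.6°.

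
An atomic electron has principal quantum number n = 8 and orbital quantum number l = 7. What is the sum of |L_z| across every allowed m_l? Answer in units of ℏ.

m_l runs from −7 to 7, i.e. {-7, -6, -5, -4, -3, -2, -1, 0, 1, 2, 3, 4, 5, 6, 7}.
Σ|m_l| = 2(1+2+…+7) = 56.

Σ|L_z| = 56 ℏ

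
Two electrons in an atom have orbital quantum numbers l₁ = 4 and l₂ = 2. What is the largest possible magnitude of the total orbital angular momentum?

L runs from |4 − 2| = 2 to 4 + 2 = 6.
L ∈ {2, 3, 4, 5, 6}.
The largest magnitude corresponds to L = 6: |L_tot| = ℏ√(6·7) = √42 ℏ.

|L_tot|_max = √42 ℏ ≈ 6.481ℏ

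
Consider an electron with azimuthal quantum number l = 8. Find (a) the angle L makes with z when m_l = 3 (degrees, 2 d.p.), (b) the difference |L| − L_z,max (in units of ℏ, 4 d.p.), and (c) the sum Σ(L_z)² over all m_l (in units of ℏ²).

θ(m_l=3) ≈ 69.30°; |L|−L_z,max ≈ 0.4853ℏ; Σ(L_z)² = 408 ℏ²

For m_l = 3: cos θ = 3/√72, θ ≈ 69.30°.
|L| − L_z,max = (6√2 − 8)ℏ ≈ 0.4853ℏ.
Σ m_l² = 408, so Σ(L_z)² = 408 ℏ².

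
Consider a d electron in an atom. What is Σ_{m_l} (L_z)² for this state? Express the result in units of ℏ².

Σ(L_z)² = 10 ℏ²

The letter d corresponds to l = 2.
m_l runs from −2 to 2, i.e. {-2, -1, 0, 1, 2}.
Σ m_l² = l(l+1)(2l+1)/3 = 2·3·5/3 = 10.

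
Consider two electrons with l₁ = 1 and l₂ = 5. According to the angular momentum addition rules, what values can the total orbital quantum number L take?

L = 4, 5, 6

The total orbital quantum number L ranges from |l₁ − l₂| to l₁ + l₂ in integer steps.
So L can be 4, 5, 6.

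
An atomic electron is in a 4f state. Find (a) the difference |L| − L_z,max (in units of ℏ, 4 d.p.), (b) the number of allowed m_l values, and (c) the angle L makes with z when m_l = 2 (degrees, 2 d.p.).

For 4f, l = 3.
|L| − L_z,max = (2√3 − 3)ℏ ≈ 0.4641ℏ.
There are 2l+1 = 7 values of m_l.
For m_l = 2: cos θ = 2/√12, θ ≈ 54.74°.

|L|−L_z,max ≈ 0.4641ℏ; 7 values; θ(m_l=2) ≈ 54.74°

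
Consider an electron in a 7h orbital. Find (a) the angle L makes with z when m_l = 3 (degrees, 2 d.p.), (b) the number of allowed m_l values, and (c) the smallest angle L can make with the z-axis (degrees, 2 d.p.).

7h means n = 7, l = 5.
For m_l = 3: cos θ = 3/√30, θ ≈ 56.79°.
There are 2l+1 = 11 values of m_l.
cos θ_min = 5/√30, so θ_min ≈ 24.09°.

θ(m_l=3) ≈ 56.79°; 11 values; θ_min ≈ 24.09°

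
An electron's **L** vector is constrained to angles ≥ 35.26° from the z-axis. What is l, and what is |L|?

l = 2, |L| = √6 ℏ ≈ 2.449ℏ

cos θ_min = l/√(l(l+1)) = √(l/(l+1)), so l/(l+1) = cos²(35.26°) = 0.6667.
Solving: l = 2.
Then |L| = ℏ√(2·3) = √6 ℏ.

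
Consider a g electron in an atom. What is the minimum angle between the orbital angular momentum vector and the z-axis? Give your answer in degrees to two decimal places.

For a g orbital, l = 4.
|L| = ℏ√(l(l+1)) = 2√5 ℏ.
The smallest angle corresponds to the largest L_z, i.e. m_l = l = 4, giving L_z = 4ℏ.
cos θ_min = 4/√20, so θ_min ≈ 26.57°.

θ_min ≈ 26.57°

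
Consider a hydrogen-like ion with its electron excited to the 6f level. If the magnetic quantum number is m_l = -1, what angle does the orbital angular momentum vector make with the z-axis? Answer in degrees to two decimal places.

θ ≈ 106.78°

The 6f level has l = 3.
|L| = √(l(l+1)) ℏ = 2√3 ℏ.
L_z = m_l ℏ = −1ℏ.
cos θ = L_z/|L| = -1/√12, so θ ≈ 106.78°.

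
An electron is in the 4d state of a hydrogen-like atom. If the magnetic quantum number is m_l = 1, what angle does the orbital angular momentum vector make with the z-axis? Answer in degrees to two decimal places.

θ ≈ 65.91°

4d means n = 4, l = 2.
|L| = ℏ√(l(l+1)) = √6 ℏ.
L_z = m_l ℏ = 1ℏ.
cos θ = L_z/|L| = 1/√6, so θ ≈ 65.91°.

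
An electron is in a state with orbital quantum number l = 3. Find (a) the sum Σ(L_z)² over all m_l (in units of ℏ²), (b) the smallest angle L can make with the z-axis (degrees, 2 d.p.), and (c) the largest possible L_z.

Σ(L_z)² = 28 ℏ²; θ_min ≈ 30.00°; L_z,max = 3ℏ

Σ m_l² = 28, so Σ(L_z)² = 28 ℏ².
cos θ_min = 3/√12, so θ_min ≈ 30.00°.
L_z,max = lℏ = 3ℏ.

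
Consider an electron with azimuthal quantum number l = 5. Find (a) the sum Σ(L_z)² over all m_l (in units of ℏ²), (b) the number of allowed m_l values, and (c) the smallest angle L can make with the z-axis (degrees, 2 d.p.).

Σ m_l² = 110, so Σ(L_z)² = 110 ℏ².
There are 2l+1 = 11 values of m_l.
cos θ_min = 5/√30, so θ_min ≈ 24.09°.

Σ(L_z)² = 110 ℏ²; 11 values; θ_min ≈ 24.09°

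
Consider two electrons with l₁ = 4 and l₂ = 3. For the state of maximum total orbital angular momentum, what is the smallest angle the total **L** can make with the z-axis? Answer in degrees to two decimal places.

L runs from |4 − 3| = 1 to 4 + 3 = 7.
Allowed values: L = 1, 2, 3, 4, 5, 6, 7.
The maximum is L = 7, with |L_tot| = ℏ√(7·8) = 2√14 ℏ.
The minimum angle with z is arccos(7/√56) ≈ 20.70°.

θ_min ≈ 20.70°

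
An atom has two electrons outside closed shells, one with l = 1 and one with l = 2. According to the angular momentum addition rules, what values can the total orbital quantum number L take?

L = 1, 2, 3

Angular momentum addition gives L = |l₁ − l₂|, …, l₁ + l₂.
L ∈ {1, 2, 3}.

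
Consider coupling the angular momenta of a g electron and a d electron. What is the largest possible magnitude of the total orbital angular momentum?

L runs from |4 − 2| = 2 to 4 + 2 = 6.
Allowed values: L = 2, 3, 4, 5, 6.
The largest magnitude corresponds to L = 6: |L_tot| = ℏ√(6·7) = √42 ℏ.

|L_tot|_max = √42 ℏ ≈ 6.481ℏ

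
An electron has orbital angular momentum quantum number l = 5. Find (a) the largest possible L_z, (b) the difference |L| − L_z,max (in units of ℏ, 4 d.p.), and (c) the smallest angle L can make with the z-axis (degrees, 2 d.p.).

L_z,max = 5ℏ; |L|−L_z,max ≈ 0.4772ℏ; θ_min ≈ 24.09°

L_z,max = lℏ = 5ℏ.
|L| − L_z,max = (√30 − 5)ℏ ≈ 0.4772ℏ.
cos θ_min = 5/√30, so θ_min ≈ 24.09°.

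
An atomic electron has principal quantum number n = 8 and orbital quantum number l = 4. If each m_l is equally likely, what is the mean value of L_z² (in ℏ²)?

⟨L_z²⟩ = 6.667 ℏ²

The allowed m_l values are -4, -3, -2, -1, 0, 1, 2, 3, 4.
⟨L_z²⟩ = ℏ²·(Σ m_l²)/(2l+1) = ℏ²·60/9 = 6.667ℏ².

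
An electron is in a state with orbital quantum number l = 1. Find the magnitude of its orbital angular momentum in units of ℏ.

|L| = ℏ√(l(l+1)) = ℏ√(1·2) = √2 ℏ

|L| = √2 ℏ ≈ 1.414ℏ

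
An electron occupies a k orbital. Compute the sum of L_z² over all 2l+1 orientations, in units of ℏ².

K corresponds to l = 7.
m_l runs from −7 to 7, i.e. {-7, -6, -5, -4, -3, -2, -1, 0, 1, 2, 3, 4, 5, 6, 7}.
Σ m_l² = l(l+1)(2l+1)/3 = 7·8·15/3 = 280.

Σ(L_z)² = 280 ℏ²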